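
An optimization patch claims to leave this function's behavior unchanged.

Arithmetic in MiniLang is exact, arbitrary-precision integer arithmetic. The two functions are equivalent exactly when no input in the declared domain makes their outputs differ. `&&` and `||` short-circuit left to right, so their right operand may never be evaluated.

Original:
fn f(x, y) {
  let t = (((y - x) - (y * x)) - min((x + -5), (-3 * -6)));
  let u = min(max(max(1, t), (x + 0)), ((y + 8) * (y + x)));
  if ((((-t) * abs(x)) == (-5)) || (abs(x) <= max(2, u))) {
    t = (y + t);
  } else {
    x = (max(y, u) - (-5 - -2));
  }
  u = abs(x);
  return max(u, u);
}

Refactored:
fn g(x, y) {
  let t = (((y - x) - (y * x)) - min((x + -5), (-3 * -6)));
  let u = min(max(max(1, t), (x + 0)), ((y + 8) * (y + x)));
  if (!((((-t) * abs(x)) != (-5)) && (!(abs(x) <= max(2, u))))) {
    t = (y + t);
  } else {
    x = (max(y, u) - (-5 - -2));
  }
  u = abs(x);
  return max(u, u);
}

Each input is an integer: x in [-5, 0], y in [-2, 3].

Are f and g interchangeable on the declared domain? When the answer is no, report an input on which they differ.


Reading the diff, among the changes: boolean connective usage differs, and comparison usage differs.
As a probe, take x=-5, y=1: f runs t := 21 | u := -36 | ((((-t) * abs(x)) == (-5)) || (abs(x) <= max(2, u))): false | x := 4 | u := 4 | result 4; g runs t := 21 | u := -36 | (!((((-t) * abs(x)) != (-5)) && (!(abs(x) <= max(2, u))))): false | x := 4 | u := 4 | result 4; both end at 4.
An exhaustive pass over the 36 declared inputs shows identical outputs.
verdict: equivalent


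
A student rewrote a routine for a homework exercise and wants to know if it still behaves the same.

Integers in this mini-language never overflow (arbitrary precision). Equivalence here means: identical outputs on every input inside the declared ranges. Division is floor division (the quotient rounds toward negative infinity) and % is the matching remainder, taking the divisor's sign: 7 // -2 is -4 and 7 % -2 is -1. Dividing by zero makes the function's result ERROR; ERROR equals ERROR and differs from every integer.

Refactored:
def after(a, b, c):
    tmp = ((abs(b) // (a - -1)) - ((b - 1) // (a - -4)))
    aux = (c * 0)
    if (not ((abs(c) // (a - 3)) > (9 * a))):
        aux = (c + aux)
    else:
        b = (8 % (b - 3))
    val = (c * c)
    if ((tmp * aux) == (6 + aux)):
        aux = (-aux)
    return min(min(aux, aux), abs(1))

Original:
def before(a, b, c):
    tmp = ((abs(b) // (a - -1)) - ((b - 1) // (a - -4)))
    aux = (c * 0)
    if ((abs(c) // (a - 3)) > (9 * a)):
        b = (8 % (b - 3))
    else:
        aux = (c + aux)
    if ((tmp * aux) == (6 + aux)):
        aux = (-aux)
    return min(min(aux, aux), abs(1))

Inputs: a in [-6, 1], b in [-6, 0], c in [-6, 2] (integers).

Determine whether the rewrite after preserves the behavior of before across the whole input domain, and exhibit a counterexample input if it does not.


Behavior is preserved: although local variable names differ; and statement counts differ; and arithmetic usage differs; and boolean connective usage differs, the outputs never diverge.
Tracing a=-6, b=-3, c=0: before: tmp=-3, then aux=0, then ((abs(c) // (a - 3)) > (9 * a)) is true, then b=-4, then ((tmp * aux) == (6 + aux)) is false, then returns 0 | after: tmp=-3, then aux=0, then (not ((abs(c) // (a - 3)) > (9 * a))) is false, then b=-4, then val=0, then ((tmp * aux) == (6 + aux)) is false, then returns 0 — matching result 0.
Sweeping the whole domain (504 inputs) finds no disagreement.
verdict: equivalent


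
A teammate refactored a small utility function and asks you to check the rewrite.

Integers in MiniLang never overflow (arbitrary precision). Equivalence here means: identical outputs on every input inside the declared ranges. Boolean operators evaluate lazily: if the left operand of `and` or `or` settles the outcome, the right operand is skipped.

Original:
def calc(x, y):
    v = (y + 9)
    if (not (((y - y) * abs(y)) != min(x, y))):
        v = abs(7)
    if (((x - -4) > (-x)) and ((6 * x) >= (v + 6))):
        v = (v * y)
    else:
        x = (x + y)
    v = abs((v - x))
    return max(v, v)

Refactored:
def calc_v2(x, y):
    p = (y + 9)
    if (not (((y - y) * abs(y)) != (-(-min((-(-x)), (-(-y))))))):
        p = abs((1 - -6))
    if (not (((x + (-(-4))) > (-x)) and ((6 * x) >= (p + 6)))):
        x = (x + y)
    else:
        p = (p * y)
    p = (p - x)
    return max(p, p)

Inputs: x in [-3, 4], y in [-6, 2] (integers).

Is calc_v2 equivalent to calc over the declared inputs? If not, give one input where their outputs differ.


Take x=2, y=-6.
calc: v := 3 | (not (((y - y) * abs(y)) != min(x, y))): false | (((x - -4) > (-x)) and ((6 * x) >= (v + 6))): true | v := -18 | v := 20 | result 20
calc_v2: p := 3 | (not (((y - y) * abs(y)) != (-(-min((-(-x)), (-(-y))))))): false | (not (((x + (-(-4))) > (-x)) and ((6 * x) >= (p + 6)))): false | p := -18 | p := -20 | result -20
20 vs -20 — the two versions disagree here.
verdict: not equivalent; witness: x=2, y=-6


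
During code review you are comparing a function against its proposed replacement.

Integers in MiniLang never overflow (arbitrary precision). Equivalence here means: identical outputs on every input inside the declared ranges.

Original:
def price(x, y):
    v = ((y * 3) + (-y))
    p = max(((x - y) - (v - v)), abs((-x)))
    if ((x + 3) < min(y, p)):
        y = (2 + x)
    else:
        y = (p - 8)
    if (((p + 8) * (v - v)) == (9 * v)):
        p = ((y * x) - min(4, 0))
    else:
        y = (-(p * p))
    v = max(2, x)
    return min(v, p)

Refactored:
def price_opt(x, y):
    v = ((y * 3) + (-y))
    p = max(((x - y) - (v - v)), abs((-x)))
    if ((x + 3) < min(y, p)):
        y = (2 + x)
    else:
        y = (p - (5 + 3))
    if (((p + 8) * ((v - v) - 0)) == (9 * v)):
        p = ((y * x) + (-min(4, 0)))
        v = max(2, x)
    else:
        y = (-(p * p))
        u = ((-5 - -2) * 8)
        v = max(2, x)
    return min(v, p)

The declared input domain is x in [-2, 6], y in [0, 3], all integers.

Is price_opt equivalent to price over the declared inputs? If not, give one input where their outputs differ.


Comparing the listings, the differences include: statement counts differ, arithmetic usage differs, min/max/abs usage differs, constant usage differs, local variable names differ.
Tracing x=6, y=0: price: v=0, then p=6, then ((x + 3) < min(y, p)) is false, then y=-2, then (((p + 8) * (v - v)) == (9 * v)) is true, then p=-12, then v=6, then returns -12 | price_opt: v=0, then p=6, then ((x + 3) < min(y, p)) is false, then y=-2, then (((p + 8) * ((v - v) - 0)) == (9 * v)) is true, then p=-12, then v=6, then returns -12 — matching result -12.
Checked all 36 inputs in the declared domain: the outputs agree on every one.
verdict: equivalent


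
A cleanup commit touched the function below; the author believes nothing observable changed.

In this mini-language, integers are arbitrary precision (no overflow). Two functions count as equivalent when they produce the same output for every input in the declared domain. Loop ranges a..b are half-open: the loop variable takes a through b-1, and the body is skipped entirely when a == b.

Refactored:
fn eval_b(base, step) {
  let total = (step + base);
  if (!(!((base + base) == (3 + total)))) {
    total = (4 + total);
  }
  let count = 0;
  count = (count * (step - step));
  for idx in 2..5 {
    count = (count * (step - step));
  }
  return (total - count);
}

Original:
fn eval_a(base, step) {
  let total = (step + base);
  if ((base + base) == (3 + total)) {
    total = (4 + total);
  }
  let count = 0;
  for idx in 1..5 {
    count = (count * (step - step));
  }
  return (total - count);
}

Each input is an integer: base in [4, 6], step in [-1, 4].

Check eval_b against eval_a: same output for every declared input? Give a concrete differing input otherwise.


The two are interchangeable: loop structure differs, and boolean connective usage differs, and statement counts differ, and arithmetic usage differs, and every declared input agrees.
Tracing base=6, step=3: eval_a: total := 9 | ((base + base) == (3 + total)): true | total := 13 | count := 0 | iter idx=1: | count := 0 | iter idx=2: | count := 0 | iter idx=3: | count := 0 | iter idx=4: | count := 0 | result 13 | eval_b: total := 9 | (!(!((base + base) == (3 + total)))): true | total := 13 | count := 0 | count := 0 | iter idx=2: | count := 0 | iter idx=3: | count := 0 | iter idx=4: | count := 0 | result 13 — matching result 13.
Sweeping the whole domain (18 inputs) finds no disagreement.
verdict: equivalent


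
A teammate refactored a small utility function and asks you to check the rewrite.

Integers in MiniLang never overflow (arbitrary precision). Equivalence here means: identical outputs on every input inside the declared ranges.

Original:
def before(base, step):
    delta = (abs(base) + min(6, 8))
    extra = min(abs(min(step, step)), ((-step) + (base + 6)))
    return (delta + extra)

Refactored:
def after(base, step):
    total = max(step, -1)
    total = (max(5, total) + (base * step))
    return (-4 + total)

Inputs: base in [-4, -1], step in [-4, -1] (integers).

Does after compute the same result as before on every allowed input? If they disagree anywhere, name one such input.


Evaluate both at base=-4, step=-4.
before: delta becomes 10; next extra becomes 4; next final value 14
after: total becomes -1; next total becomes 21; next final value 17
14 and 17 differ, so these are not the same function on this domain.
verdict: not equivalent; witness: base=-4, step=-4


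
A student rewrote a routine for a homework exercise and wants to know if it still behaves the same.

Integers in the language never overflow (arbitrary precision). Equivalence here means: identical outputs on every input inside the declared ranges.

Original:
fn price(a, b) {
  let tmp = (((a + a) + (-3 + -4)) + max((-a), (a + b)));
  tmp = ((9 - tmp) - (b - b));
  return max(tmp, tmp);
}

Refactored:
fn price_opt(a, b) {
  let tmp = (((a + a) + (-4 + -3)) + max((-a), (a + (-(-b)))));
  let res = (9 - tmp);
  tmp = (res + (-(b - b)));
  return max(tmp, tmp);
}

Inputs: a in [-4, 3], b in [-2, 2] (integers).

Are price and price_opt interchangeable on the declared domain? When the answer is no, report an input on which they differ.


Reading the diff, among the changes: arithmetic usage differs, plus statement counts differ, plus local variable names differ.
One worked example (a=-4, b=-2) — price: tmp = -11; tmp = 20; return 20; price_opt: tmp = -11; res = 20; tmp = 20; return 20; agreement on 20.
Every one of the 40 inputs gives matching results.
verdict: equivalent


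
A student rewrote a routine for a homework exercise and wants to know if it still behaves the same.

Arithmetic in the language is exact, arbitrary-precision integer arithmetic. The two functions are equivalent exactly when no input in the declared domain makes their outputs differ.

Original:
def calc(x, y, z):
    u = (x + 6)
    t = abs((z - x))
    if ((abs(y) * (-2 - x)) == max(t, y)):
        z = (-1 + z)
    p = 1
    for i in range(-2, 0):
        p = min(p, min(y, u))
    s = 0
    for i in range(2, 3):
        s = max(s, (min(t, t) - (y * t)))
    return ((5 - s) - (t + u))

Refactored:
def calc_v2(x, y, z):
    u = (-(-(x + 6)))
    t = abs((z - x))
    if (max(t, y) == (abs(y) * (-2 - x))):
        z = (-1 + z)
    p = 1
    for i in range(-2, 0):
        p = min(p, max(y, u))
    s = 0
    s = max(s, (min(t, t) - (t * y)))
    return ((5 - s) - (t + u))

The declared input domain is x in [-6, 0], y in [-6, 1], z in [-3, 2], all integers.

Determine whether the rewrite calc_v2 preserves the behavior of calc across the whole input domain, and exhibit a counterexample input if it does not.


Although `min(y, u)` became `max(y, u)`, no input in the stated domain can expose it.
Spot check at x=-4, y=0, z=-1 — calc: u becomes 2; next t becomes 3; next ((abs(y) * (-2 - x)) == max(t, y)) evaluates to false; next p becomes 1; next at i=-2:; next p becomes 0; next at i=-1:; next p becomes 0; next s becomes 0; next at i=2:; next s becomes 3; next final value -3. calc_v2: u becomes 2; next t becomes 3; next (max(t, y) == (abs(y) * (-2 - x))) evaluates to false; next p becomes 1; next at i=-2:; next p becomes 1; next at i=-1:; next p becomes 1; next s becomes 0; next s becomes 3; next final value -3. Both give -3.
Across all 336 domain points the two functions coincide.
verdict: equivalent


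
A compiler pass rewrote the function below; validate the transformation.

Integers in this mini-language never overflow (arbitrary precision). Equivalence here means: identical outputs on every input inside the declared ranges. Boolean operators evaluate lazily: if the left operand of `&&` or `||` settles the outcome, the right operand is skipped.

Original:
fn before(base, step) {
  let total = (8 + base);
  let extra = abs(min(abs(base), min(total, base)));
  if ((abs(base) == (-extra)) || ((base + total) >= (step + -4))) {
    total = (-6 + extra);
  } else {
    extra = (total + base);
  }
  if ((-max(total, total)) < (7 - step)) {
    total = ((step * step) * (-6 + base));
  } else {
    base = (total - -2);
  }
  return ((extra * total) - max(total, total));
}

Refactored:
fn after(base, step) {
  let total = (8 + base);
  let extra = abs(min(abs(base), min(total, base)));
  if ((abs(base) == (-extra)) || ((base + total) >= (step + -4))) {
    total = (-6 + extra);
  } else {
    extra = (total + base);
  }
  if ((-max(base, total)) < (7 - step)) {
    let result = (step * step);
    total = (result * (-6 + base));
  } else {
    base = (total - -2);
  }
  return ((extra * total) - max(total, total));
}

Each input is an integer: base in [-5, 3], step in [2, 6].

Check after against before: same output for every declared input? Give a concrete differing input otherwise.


Run the pair on base=-2, step=3.
before: total=6, then extra=2, then ((abs(base) == (-extra)) || ((base + total) >= (step + -4))) is true, then total=-4, then ((-max(total, total)) < (7 - step)) is false, then base=-2, then returns -4
after: total=6, then extra=2, then ((abs(base) == (-extra)) || ((base + total) >= (step + -4))) is true, then total=-4, then ((-max(base, total)) < (7 - step)) is true, then result=9, then total=-72, then returns -72
-4 != -72, so the rewrite changes behavior.
verdict: not equivalent; witness: base=-2, step=3


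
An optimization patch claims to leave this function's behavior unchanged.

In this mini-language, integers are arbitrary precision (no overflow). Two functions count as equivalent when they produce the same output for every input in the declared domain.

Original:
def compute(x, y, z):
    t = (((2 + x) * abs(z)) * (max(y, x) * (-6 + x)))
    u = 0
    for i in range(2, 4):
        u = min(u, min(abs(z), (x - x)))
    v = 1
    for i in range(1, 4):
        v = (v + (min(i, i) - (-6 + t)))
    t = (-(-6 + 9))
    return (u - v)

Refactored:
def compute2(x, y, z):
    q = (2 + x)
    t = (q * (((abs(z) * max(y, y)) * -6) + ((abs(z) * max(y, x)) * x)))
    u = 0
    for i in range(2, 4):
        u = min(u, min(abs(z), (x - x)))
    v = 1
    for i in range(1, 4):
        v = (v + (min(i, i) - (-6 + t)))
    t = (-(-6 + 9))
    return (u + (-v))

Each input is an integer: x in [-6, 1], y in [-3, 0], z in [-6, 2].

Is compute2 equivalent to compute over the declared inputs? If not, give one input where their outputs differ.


Evaluate both at x=-1, y=-3, z=-6.
compute: t becomes 42; next u becomes 0; next at i=2:; next u becomes 0; next at i=3:; next u becomes 0; next v becomes 1; next at i=1:; next v becomes -34; next at i=2:; next v becomes -68; next at i=3:; next v becomes -101; next t becomes -3; next final value 101
compute2: q becomes 1; next t becomes 114; next u becomes 0; next at i=2:; next u becomes 0; next at i=3:; next u becomes 0; next v becomes 1; next at i=1:; next v becomes -106; next at i=2:; next v becomes -212; next at i=3:; next v becomes -317; next t becomes -3; next final value 317
101 and 317 differ, so these are not the same function on this domain.
verdict: not equivalent; witness: x=-1, y=-3, z=-6


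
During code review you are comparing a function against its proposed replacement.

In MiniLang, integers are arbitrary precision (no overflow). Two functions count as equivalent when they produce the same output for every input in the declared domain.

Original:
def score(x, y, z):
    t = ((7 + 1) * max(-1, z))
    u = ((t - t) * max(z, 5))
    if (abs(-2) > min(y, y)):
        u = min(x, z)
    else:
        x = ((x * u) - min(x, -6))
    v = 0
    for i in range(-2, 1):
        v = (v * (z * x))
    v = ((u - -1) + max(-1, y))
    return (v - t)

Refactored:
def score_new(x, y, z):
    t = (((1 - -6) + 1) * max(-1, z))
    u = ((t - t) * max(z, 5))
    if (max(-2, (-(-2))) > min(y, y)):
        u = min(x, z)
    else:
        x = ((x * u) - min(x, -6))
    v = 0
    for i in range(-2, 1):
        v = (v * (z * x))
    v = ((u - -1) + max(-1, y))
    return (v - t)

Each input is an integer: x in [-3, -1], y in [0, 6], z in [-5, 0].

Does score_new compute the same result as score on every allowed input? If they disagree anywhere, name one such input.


Although arithmetic usage differs; constant usage differs; min/max/abs usage differs, 126/126 inputs agree.
verdict: equivalent


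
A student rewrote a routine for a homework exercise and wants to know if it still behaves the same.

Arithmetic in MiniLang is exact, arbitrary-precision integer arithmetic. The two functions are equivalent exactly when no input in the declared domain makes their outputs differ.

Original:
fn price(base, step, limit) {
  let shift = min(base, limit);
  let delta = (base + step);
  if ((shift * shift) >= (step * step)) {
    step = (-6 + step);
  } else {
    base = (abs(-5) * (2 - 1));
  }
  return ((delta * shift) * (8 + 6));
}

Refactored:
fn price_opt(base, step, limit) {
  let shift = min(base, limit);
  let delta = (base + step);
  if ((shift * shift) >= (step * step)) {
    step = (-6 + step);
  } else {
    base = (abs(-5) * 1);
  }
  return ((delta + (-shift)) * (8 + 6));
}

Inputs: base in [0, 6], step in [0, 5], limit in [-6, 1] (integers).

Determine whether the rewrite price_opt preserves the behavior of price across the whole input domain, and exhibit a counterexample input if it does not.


Try base=0, step=0, limit=-6.
price: shift = -6; delta = 0; ((shift * shift) >= (step * step)) -> true; step = -6; return 0
price_opt: shift = -6; delta = 0; ((shift * shift) >= (step * step)) -> true; step = -6; return 84
0 against 84: the behavior changed.
verdict: not equivalent; witness: base=0, step=0, limit=-6


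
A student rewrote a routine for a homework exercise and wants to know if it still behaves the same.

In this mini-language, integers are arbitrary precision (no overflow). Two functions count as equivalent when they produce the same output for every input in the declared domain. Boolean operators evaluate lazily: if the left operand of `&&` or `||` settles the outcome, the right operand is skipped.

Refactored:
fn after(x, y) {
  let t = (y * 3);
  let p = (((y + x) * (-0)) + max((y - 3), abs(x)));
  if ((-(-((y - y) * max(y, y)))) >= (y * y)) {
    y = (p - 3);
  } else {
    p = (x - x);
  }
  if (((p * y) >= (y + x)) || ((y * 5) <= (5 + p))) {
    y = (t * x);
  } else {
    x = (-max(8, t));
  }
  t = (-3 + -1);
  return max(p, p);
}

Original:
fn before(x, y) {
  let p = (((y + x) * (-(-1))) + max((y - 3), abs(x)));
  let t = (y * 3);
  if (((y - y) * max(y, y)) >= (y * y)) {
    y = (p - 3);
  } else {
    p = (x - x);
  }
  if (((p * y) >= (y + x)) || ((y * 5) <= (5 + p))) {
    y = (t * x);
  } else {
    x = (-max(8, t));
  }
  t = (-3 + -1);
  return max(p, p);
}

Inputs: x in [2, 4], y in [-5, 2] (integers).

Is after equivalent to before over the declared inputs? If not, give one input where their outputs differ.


Try x=2, y=0.
before: p becomes 4; next t becomes 0; next (((y - y) * max(y, y)) >= (y * y)) evaluates to true; next y becomes 1; next (((p * y) >= (y + x)) || ((y * 5) <= (5 + p))) evaluates to true; next y becomes 0; next t becomes -4; next final value 4
after: t becomes 0; next p becomes 2; next ((-(-((y - y) * max(y, y)))) >= (y * y)) evaluates to true; next y becomes -1; next (((p * y) >= (y + x)) || ((y * 5) <= (5 + p))) evaluates to true; next y becomes 0; next t becomes -4; next final value 2
4 against 2: the behavior changed.
verdict: not equivalent; witness: x=2, y=0


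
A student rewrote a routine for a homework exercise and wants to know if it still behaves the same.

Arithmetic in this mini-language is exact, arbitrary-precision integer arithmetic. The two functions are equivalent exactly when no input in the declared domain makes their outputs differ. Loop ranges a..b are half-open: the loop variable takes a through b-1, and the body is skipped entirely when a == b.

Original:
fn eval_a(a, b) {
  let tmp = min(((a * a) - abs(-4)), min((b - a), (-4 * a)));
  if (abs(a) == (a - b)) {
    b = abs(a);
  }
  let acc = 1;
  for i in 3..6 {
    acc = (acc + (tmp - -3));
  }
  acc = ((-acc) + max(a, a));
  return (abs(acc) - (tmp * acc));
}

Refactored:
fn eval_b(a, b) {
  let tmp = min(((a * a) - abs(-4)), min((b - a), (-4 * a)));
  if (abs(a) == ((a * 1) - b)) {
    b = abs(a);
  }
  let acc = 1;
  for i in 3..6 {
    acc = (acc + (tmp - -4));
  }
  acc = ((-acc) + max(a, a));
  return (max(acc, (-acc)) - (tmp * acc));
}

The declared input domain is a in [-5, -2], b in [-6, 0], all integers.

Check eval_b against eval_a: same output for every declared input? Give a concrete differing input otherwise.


Take a=-5, b=-5.
eval_a: tmp = 0; (abs(a) == (a - b)) -> false; acc = 1; [i=3]; acc = 4; [i=4]; acc = 7; [i=5]; acc = 10; acc = -15; return 15
eval_b: tmp = 0; (abs(a) == ((a * 1) - b)) -> false; acc = 1; [i=3]; acc = 5; [i=4]; acc = 9; [i=5]; acc = 13; acc = -18; return 18
15 vs 18 — the two versions disagree here.
verdict: not equivalent; witness: a=-5, b=-5


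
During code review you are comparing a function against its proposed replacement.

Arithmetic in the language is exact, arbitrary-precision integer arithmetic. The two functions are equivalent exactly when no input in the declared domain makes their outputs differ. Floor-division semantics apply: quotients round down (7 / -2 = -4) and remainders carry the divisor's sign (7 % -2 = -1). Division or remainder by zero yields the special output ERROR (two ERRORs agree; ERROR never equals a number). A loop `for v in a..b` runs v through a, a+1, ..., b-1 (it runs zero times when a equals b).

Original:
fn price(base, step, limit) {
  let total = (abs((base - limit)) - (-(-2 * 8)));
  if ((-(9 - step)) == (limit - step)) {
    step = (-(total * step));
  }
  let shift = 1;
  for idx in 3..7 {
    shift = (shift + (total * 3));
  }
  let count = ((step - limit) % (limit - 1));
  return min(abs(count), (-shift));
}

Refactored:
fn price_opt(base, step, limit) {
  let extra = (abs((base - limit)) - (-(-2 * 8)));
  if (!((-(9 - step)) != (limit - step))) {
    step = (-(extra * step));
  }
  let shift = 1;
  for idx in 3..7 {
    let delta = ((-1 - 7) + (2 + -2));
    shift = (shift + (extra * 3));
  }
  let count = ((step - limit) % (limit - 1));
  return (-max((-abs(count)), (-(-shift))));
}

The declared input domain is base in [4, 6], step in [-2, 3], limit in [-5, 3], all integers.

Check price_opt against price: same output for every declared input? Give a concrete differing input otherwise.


Changes here: constant usage differs; and local variable names differ; and boolean connective usage differs; and comparison usage differs; and statement counts differ; and arithmetic usage differs; and min/max/abs usage differs; the full 162-point sweep finds no disagreement.
verdict: equivalent


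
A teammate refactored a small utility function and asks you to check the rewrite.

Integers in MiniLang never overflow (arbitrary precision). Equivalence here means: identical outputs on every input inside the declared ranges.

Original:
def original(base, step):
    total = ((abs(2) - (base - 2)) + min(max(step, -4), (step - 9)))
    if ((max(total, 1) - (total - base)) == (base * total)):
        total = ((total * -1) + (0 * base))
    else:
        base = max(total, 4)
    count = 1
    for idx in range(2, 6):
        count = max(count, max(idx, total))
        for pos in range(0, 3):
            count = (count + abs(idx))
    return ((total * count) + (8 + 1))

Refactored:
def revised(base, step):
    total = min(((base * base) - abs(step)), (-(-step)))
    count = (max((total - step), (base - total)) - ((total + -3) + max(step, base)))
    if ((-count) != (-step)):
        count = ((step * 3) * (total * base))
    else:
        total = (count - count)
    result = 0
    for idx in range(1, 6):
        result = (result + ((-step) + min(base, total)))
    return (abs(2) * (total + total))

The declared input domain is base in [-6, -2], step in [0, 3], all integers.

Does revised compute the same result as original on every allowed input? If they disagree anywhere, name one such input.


Take base=-6, step=0.
original: total=1, then ((max(total, 1) - (total - base)) == (base * total)) is true, then total=-1, then count=1, then (idx=2), then count=2, then (pos=0), then count=4, then (pos=1), then count=6, then (pos=2), then count=8, then (idx=3), then count=8, then (pos=0), then count=11, then (pos=1), then count=14, then (pos=2), then count=17, then (idx=4), then count=17, then (pos=0), then count=21, then (pos=1), then count=25, then (pos=2), then count=29, then (idx=5), then count=29, then (pos=0), then count=34, then (pos=1), then count=39, then (pos=2), then count=44, then returns -35
revised: total=0, then count=3, then ((-count) != (-step)) is true, then count=0, then result=0, then (idx=1), then result=-6, then (idx=2), then result=-12, then (idx=3), then result=-18, then (idx=4), then result=-24, then (idx=5), then result=-30, then returns 0
-35 and 0 differ, so these are not the same function on this domain.
verdict: not equivalent; witness: base=-6, step=0


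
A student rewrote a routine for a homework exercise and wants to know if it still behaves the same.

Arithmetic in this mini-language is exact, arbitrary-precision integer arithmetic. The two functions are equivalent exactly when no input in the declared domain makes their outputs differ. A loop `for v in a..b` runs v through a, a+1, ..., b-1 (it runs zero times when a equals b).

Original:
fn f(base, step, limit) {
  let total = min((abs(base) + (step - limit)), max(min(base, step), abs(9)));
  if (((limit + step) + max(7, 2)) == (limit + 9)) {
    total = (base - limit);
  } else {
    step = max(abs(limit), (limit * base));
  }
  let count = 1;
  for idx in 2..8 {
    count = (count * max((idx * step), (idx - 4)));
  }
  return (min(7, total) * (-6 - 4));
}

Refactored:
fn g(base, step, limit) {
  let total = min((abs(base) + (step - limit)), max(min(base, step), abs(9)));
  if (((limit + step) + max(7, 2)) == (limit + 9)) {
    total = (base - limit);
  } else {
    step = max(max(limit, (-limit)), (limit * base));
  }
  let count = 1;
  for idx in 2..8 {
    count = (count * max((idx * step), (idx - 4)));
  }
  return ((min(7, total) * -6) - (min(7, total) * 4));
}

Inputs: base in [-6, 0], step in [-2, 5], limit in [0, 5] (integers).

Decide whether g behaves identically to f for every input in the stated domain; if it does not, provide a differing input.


Reading the diff, among the changes: min/max/abs usage differs, plus arithmetic usage differs, plus constant usage differs.
As a probe, take base=-4, step=0, limit=2: f runs total = 2; (((limit + step) + max(7, 2)) == (limit + 9)) -> false; step = 2; count = 1; [idx=2]; count = 4; [idx=3]; count = 24; [idx=4]; count = 192; [idx=5]; count = 1920; [idx=6]; count = 23040; [idx=7]; count = 322560; return -20; g runs total = 2; (((limit + step) + max(7, 2)) == (limit + 9)) -> false; step = 2; count = 1; [idx=2]; count = 4; [idx=3]; count = 24; [idx=4]; count = 192; [idx=5]; count = 1920; [idx=6]; count = 23040; [idx=7]; count = 322560; return -20; both end at -20.
Across all 336 domain points the two functions coincide.
verdict: equivalent


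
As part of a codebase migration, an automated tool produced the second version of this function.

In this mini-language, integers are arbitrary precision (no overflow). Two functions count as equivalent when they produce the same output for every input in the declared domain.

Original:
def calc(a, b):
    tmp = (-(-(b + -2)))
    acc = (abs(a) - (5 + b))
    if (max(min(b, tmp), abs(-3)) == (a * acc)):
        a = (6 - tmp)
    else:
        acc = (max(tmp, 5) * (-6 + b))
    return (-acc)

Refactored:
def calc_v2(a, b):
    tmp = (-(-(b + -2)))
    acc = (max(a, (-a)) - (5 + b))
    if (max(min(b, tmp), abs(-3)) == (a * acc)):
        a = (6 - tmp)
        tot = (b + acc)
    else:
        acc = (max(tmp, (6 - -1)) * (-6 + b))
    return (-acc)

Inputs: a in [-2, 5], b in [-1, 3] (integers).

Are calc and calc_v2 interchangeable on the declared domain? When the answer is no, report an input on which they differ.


Input a=-2, b=-1: 35 from calc versus 49 from calc_v2.
verdict: not equivalent; witness: a=-2, b=-1


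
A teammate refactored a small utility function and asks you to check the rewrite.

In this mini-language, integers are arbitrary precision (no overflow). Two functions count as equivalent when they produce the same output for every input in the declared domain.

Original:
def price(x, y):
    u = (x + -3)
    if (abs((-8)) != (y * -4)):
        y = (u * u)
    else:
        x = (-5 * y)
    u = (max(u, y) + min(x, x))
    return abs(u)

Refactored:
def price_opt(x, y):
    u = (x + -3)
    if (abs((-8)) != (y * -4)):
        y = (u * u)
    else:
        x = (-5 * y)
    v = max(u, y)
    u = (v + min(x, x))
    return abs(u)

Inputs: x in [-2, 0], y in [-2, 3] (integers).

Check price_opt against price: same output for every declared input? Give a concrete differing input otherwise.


Reading the diff, among the changes: local variable names differ, statement counts differ.
As a probe, take x=-2, y=-1: price runs u := -5 | (abs((-8)) != (y * -4)): true | y := 25 | u := 23 | result 23; price_opt runs u := -5 | (abs((-8)) != (y * -4)): true | y := 25 | v := 25 | u := 23 | result 23; both end at 23.
An exhaustive pass over the 18 declared inputs shows identical outputs.
verdict: equivalent


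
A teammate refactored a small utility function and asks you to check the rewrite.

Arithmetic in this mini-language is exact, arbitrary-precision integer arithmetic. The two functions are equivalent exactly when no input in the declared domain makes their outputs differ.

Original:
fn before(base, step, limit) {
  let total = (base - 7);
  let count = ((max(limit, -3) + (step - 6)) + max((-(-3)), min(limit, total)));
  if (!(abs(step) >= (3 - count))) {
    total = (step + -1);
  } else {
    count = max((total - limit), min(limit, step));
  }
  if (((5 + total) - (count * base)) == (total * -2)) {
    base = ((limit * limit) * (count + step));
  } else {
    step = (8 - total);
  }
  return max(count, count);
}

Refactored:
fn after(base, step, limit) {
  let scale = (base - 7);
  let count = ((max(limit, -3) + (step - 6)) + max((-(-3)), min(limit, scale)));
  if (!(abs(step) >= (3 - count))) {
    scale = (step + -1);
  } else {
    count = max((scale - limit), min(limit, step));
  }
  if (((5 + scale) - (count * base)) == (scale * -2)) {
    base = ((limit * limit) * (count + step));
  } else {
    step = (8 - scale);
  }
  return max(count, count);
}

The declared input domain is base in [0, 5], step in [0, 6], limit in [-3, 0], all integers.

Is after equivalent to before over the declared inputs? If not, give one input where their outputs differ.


Behavior is preserved: although local variable names differ, the outputs never diverge.
Spot check at base=1, step=6, limit=-1 — before: total becomes -6; next count becomes 2; next (!(abs(step) >= (3 - count))) evaluates to false; next count becomes -1; next (((5 + total) - (count * base)) == (total * -2)) evaluates to false; next step becomes 14; next final value -1. after: scale becomes -6; next count becomes 2; next (!(abs(step) >= (3 - count))) evaluates to false; next count becomes -1; next (((5 + scale) - (count * base)) == (scale * -2)) evaluates to false; next step becomes 14; next final value -1. Both give -1.
Across all 168 domain points the two functions coincide.
verdict: equivalent


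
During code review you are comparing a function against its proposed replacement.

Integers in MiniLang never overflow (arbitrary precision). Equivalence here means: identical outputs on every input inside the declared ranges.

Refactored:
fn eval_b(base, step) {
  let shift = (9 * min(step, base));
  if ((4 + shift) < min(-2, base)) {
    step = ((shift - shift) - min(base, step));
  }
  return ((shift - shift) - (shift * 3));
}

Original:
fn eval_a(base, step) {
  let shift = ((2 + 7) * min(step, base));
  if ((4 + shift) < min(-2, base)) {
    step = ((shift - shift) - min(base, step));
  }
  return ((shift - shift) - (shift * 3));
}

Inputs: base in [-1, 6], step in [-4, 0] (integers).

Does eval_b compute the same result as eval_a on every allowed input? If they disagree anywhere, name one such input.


Comparing the listings, the differences include: arithmetic usage differs; also constant usage differs.
Tracing base=0, step=-3: eval_a: shift=-27, then ((4 + shift) < min(-2, base)) is true, then step=3, then returns 81 | eval_b: shift=-27, then ((4 + shift) < min(-2, base)) is true, then step=3, then returns 81 — matching result 81.
Sweeping the whole domain (40 inputs) finds no disagreement.
verdict: equivalent


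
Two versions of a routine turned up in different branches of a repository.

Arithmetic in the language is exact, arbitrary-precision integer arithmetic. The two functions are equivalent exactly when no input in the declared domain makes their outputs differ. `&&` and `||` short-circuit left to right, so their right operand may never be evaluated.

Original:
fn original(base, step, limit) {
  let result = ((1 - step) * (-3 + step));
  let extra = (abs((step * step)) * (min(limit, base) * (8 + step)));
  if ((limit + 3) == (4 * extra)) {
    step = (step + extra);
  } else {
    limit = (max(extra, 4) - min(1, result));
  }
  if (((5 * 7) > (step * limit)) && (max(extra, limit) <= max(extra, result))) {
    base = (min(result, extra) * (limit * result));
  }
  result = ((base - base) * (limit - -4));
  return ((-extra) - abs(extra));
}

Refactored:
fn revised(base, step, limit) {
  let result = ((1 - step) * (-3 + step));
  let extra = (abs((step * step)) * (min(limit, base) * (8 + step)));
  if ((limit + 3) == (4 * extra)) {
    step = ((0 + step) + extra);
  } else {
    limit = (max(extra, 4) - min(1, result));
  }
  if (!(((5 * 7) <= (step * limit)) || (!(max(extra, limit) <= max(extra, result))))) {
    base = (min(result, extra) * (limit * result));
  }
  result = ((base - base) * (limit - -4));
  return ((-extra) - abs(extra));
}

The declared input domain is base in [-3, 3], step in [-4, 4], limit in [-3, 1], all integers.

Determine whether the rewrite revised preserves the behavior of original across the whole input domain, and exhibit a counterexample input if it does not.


Differences: arithmetic usage differs, and comparison usage differs, and boolean connective usage differs, and constant usage differs — yet all 315 inputs agree.
verdict: equivalent


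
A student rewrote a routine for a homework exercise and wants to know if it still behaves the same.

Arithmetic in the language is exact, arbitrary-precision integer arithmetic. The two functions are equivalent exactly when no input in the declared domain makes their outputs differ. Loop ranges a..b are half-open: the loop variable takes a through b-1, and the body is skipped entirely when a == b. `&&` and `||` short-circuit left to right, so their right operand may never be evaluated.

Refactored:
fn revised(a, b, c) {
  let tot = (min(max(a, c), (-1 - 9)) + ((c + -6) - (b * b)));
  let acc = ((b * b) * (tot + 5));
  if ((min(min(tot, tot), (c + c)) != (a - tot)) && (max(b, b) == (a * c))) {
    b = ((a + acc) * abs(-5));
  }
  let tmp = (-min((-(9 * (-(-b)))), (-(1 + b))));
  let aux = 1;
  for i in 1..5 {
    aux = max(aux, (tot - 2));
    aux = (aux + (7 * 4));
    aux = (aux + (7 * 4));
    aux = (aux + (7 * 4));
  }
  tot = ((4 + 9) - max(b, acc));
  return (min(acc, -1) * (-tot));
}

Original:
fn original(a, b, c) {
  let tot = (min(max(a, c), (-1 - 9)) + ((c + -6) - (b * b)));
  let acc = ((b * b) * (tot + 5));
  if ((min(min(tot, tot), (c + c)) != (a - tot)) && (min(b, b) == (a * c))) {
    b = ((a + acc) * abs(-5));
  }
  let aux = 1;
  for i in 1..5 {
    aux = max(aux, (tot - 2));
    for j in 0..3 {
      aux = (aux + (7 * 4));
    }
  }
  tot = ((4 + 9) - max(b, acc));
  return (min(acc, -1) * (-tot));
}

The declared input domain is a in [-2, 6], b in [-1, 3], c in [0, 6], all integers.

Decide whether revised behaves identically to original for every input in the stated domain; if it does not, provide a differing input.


Equivalent. The one real change (`min(b, b)` became `max(b, b)`) has no effect anywhere in the declared ranges.
Sweeping the whole domain (315 inputs) finds no disagreement.
Tracing a=3, b=1, c=0: original: tot = -17; acc = -12; ((min(min(tot, tot), (c + c)) != (a - tot)) && (min(b, b) == (a * c))) -> false; aux = 1; [i=1]; aux = 1; [j=0]; aux = 29; [j=1]; aux = 57; [j=2]; aux = 85; [i=2]; aux = 85; [j=0]; aux = 113; [j=1]; aux = 141; [j=2]; aux = 169; [i=3]; aux = 169; [j=0]; aux = 197; [j=1]; aux = 225; [j=2]; aux = 253; [i=4]; aux = 253; [j=0]; aux = 281; [j=1]; aux = 309; [j=2]; aux = 337; tot = 12; return 144 | revised: tot = -17; acc = -12; ((min(min(tot, tot), (c + c)) != (a - tot)) && (max(b, b) == (a * c))) -> false; tmp = 9; aux = 1; [i=1]; aux = 1; aux = 29; aux = 57; aux = 85; [i=2]; aux = 85; aux = 113; aux = 141; aux = 169; [i=3]; aux = 169; aux = 197; aux = 225; aux = 253; [i=4]; aux = 253; aux = 281; aux = 309; aux = 337; tot = 12; return 144 — matching result 144.
verdict: equivalent


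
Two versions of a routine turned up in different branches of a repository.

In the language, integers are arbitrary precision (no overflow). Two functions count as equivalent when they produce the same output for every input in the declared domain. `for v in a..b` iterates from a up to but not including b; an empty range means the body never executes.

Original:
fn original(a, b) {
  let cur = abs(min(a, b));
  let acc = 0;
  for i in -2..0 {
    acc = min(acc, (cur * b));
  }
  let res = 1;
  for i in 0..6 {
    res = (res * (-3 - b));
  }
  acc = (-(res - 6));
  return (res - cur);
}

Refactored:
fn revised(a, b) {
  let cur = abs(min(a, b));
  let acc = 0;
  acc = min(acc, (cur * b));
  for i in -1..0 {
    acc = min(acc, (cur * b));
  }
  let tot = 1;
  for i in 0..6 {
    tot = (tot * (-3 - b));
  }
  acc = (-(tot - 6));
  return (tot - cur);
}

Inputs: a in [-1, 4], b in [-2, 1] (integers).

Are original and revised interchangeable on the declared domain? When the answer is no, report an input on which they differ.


The two are interchangeable: loop structure differs; and local variable names differ; and statement counts differ; and arithmetic usage differs; and min/max/abs usage differs, and every declared input agrees.
As a probe, take a=2, b=0: original runs cur=0, then acc=0, then (i=-2), then acc=0, then (i=-1), then acc=0, then res=1, then (i=0), then res=-3, then (i=1), then res=9, then (i=2), then res=-27, then (i=3), then res=81, then (i=4), then res=-243, then (i=5), then res=729, then acc=-723, then returns 729; revised runs cur=0, then acc=0, then acc=0, then (i=-1), then acc=0, then tot=1, then (i=0), then tot=-3, then (i=1), then tot=9, then (i=2), then tot=-27, then (i=3), then tot=81, then (i=4), then tot=-243, then (i=5), then tot=729, then acc=-723, then returns 729; both end at 729.
Sweeping the whole domain (24 inputs) finds no disagreement.
verdict: equivalent


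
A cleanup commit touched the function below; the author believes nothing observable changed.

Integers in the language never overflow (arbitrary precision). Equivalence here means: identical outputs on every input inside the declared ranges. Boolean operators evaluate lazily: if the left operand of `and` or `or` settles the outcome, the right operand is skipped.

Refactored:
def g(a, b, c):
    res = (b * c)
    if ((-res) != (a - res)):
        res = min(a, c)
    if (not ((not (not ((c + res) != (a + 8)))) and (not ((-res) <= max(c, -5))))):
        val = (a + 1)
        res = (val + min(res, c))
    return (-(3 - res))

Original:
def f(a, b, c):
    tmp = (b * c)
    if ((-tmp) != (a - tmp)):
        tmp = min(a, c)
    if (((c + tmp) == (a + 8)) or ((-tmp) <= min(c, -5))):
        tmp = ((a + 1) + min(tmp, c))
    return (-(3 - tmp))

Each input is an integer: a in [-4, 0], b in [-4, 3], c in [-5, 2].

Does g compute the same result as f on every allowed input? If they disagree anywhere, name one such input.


Not equivalent: a=-2, b=-4, c=2 separates them (-5 vs -6).
f: tmp=-8, then ((-tmp) != (a - tmp)) is true, then tmp=-2, then (((c + tmp) == (a + 8)) or ((-tmp) <= min(c, -5))) is false, then returns -5
g: res=-8, then ((-res) != (a - res)) is true, then res=-2, then (not ((not (not ((c + res) != (a + 8)))) and (not ((-res) <= max(c, -5))))) is true, then val=-1, then res=-3, then returns -6
verdict: not equivalent; witness: a=-2, b=-4, c=2
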